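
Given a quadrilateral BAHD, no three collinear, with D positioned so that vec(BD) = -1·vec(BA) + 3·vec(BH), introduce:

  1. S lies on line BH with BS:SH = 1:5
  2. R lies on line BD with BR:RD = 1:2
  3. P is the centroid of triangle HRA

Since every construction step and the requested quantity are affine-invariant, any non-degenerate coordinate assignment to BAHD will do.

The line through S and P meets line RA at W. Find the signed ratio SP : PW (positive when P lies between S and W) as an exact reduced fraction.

SP:PW = -8

Choose coordinates B = (0, 0), A = (1, 0), H = (0, 1), D = (-1, 3).
1. S lies on line BH with BS:SH = 1:5 ⇒ S = (0, 1/6)
2. R lies on line BD with BR:RD = 1:2 ⇒ R = (-1/3, 1)
3. P is the centroid of triangle HRA ⇒ P = (2/9, 2/3)
line SP meets RA at W = (7/36, 29/48)
P = S + t·(W−S) with t = 8/7, so SP:PW = 8/7:-1/7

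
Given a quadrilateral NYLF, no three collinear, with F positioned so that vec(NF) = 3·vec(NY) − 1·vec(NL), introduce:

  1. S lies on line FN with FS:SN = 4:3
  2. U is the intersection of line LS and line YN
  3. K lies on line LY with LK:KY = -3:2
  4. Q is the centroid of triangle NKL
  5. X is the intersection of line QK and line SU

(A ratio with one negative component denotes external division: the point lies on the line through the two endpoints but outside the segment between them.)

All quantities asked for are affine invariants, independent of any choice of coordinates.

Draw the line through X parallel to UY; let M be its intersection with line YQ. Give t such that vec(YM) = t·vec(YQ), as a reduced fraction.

t = 3

Work in coordinates with N = (0, 0), Y = (1, 0), L = (0, 1), F = (3, -1).
1. S lies on line FN with FS:SN = 4:3 ⇒ S = (9/7, -3/7)
2. U is the intersection of line LS and line YN ⇒ U = (9/10, 0)
3. K lies on line LY with LK:KY = -3:2 ⇒ K = (3, -2)
4. Q is the centroid of triangle NKL ⇒ Q = (1, -1/3)
5. X is the intersection of line QK and line SU ⇒ X = (9/5, -1)
through X parallel to UY: direction (1/10, 0); meets YQ at M = (1, -1)
M = Y + t·(Q−Y) with t = 3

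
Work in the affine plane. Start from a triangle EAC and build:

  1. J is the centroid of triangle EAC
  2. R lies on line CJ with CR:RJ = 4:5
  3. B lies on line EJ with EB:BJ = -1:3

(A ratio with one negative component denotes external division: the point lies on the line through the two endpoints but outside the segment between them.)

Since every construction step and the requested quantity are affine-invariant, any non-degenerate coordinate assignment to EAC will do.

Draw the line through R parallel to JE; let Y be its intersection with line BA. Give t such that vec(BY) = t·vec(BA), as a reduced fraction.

Set E = (0, 0), A = (1, 0), C = (0, 1); any affine frame gives the same invariant.
1. J is the centroid of triangle EAC ⇒ J = (1/3, 1/3)
2. R lies on line CJ with CR:RJ = 4:5 ⇒ R = (4/27, 19/27)
3. B lies on line EJ with EB:BJ = -1:3 ⇒ B = (-1/6, -1/6)
through R parallel to JE: direction (-1/3, -1/3); meets BA at Y = (-22/27, -7/27)
Y = B + t·(A−B) with t = -5/9

t = -5/9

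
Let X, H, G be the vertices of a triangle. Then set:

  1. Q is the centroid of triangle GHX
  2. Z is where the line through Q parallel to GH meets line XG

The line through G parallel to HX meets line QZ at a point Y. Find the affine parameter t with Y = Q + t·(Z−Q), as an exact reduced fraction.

t = 2

Work in coordinates with X = (0, 0), H = (1, 0), G = (0, 1).
1. Q is the centroid of triangle GHX ⇒ Q = (1/3, 1/3)
2. Z is where the line through Q parallel to GH meets line XG ⇒ Z = (0, 2/3)
through G parallel to HX: direction (-1, 0); meets QZ at Y = (-1/3, 1)
Y = Q + t·(Z−Q) with t = 2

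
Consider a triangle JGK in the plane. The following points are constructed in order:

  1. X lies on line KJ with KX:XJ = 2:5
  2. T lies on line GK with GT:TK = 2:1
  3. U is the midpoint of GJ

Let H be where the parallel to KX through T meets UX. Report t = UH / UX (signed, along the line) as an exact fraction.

t = 1/3

Assign J = (0, 0), G = (1, 0), K = (0, 1) — the answer is frame-independent, so this choice is without loss of generality.
1. X lies on line KJ with KX:XJ = 2:5 ⇒ X = (0, 5/7)
2. T lies on line GK with GT:TK = 2:1 ⇒ T = (1/3, 2/3)
3. U is the midpoint of GJ ⇒ U = (1/2, 0)
through T parallel to KX: direction (0, -2/7); meets UX at H = (1/3, 5/21)
H = U + t·(X−U) with t = 1/3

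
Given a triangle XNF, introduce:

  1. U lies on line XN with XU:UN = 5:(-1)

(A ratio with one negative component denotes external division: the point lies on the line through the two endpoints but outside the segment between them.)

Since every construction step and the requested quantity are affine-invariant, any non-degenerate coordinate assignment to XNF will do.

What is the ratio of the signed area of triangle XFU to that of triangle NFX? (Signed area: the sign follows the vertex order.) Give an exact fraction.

Set X = (0, 0), N = (1, 0), F = (0, 1); any affine frame gives the same invariant.
1. U lies on line XN with XU:UN = 5:(-1) ⇒ U = (5/4, 0)
2·[XFU] = -5/4, 2·[NFX] = 1
[XFU]:[NFX] = -5/4:1 = -5/4

[XFU]:[NFX] = -5/4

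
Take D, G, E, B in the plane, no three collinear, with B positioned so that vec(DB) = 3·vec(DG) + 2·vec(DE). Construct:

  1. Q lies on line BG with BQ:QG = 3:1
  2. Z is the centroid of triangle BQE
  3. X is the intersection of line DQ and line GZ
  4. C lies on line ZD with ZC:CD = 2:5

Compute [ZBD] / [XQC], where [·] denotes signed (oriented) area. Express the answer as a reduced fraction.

Assign D = (0, 0), G = (1, 0), E = (0, 1), B = (3, 2) — the answer is frame-independent, so this choice is without loss of generality.
1. Q lies on line BG with BQ:QG = 3:1 ⇒ Q = (3/2, 1/2)
2. Z is the centroid of triangle BQE ⇒ Z = (3/2, 7/6)
3. X is the intersection of line DQ and line GZ ⇒ X = (7/6, 7/18)
4. C lies on line ZD with ZC:CD = 2:5 ⇒ C = (15/14, 5/6)
2·[ZBD] = -1/2, 2·[XQC] = 10/63
[ZBD]:[XQC] = -1/2:10/63 = -63/20

[ZBD]:[XQC] = -63/20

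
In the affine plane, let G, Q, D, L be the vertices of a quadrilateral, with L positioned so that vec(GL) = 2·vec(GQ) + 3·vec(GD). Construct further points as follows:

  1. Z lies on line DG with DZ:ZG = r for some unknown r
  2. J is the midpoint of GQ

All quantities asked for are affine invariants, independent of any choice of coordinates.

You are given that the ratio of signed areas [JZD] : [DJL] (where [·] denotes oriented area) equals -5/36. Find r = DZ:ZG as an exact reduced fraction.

Assign G = (0, 0), Q = (1, 0), D = (0, 1), L = (2, 3) — the answer is frame-independent, so this choice is without loss of generality.
1. With DZ:ZG = r, write λ = r/(r+1) so Z = D + λ·(G−D); Z is affine-linear in λ
2. J is the midpoint of GQ ⇒ J = (1/2, 0)
Every point depending on Z is an affine combination of Z and λ-independent points, so each such coordinate is linear in λ; the λ² term in each signed area is a multiple of (G−D)×(G−D) = 0, so 2·[JZD] and 2·[DJL] are each linear in λ. Evaluating at λ=0 and λ=1:
  2·[JZD] = -1/2·λ,   2·[DJL] = 3
So [JZD]:[DJL] = (-1/2·λ) / (3). Setting this equal to -5/36:
  -1/2·λ = -5/36·(3)  ⇒  λ = 5/6
Then r = λ/(1−λ) = (5/6)/(1/6) = 5. Check: with r = 5, Z = (0, 1/6) and [JZD]:[DJL] = -5/36 as required.

r = 5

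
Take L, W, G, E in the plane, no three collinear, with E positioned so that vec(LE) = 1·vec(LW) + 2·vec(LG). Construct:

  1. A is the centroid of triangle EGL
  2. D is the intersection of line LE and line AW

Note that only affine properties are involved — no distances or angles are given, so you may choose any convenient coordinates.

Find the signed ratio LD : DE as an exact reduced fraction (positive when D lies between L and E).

Set L = (0, 0), W = (1, 0), G = (0, 1), E = (1, 2); any affine frame gives the same invariant.
1. A is the centroid of triangle EGL ⇒ A = (1/3, 1)
2. D is the intersection of line LE and line AW ⇒ D = (3/7, 6/7)
D = L + t·(E−L) with t = 3/7, so LD:DE = t:(1−t) = 3/7:4/7

LD:DE = 3/4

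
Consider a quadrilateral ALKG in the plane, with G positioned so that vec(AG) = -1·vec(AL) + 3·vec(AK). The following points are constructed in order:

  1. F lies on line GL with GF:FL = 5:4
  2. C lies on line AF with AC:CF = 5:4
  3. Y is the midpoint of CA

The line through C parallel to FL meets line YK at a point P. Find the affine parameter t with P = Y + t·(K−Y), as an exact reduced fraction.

t = 5/7

Choose coordinates A = (0, 0), L = (1, 0), K = (0, 1), G = (-1, 3).
1. F lies on line GL with GF:FL = 5:4 ⇒ F = (1/9, 4/3)
2. C lies on line AF with AC:CF = 5:4 ⇒ C = (5/81, 20/27)
3. Y is the midpoint of CA ⇒ Y = (5/162, 10/27)
through C parallel to FL: direction (8/9, -4/3); meets YK at P = (5/567, 155/189)
P = Y + t·(K−Y) with t = 5/7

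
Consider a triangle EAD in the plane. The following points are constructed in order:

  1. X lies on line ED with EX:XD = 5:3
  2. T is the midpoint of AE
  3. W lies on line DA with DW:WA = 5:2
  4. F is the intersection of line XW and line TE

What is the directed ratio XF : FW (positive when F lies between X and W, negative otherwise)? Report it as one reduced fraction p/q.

Assign E = (0, 0), A = (1, 0), D = (0, 1) — the answer is frame-independent, so this choice is without loss of generality.
1. X lies on line ED with EX:XD = 5:3 ⇒ X = (0, 5/8)
2. T is the midpoint of AE ⇒ T = (1/2, 0)
3. W lies on line DA with DW:WA = 5:2 ⇒ W = (5/7, 2/7)
4. F is the intersection of line XW and line TE ⇒ F = (25/19, 0)
F = X + t·(W−X) with t = 35/19, so XF:FW = t:(1−t) = 35/19:-16/19

XF:FW = -35/16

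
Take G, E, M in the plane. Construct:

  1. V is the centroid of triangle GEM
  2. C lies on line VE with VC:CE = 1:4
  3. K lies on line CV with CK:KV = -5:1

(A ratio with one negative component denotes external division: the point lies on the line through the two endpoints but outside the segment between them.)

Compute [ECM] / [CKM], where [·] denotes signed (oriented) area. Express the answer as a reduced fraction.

Set G = (0, 0), E = (1, 0), M = (0, 1); any affine frame gives the same invariant.
1. V is the centroid of triangle GEM ⇒ V = (1/3, 1/3)
2. C lies on line VE with VC:CE = 1:4 ⇒ C = (7/15, 4/15)
3. K lies on line CV with CK:KV = -5:1 ⇒ K = (3/10, 7/20)
2·[ECM] = -4/15, 2·[CKM] = -1/12
[ECM]:[CKM] = -4/15:-1/12 = 16/5

[ECM]:[CKM] = 16/5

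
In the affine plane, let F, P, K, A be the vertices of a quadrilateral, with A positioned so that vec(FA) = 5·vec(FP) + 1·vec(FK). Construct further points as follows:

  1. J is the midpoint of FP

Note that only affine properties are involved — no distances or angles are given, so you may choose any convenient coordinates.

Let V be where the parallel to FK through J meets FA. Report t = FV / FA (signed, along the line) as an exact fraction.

Work in coordinates with F = (0, 0), P = (1, 0), K = (0, 1), A = (5, 1).
1. J is the midpoint of FP ⇒ J = (1/2, 0)
through J parallel to FK: direction (0, 1); meets FA at V = (1/2, 1/10)
V = F + t·(A−F) with t = 1/10

t = 1/10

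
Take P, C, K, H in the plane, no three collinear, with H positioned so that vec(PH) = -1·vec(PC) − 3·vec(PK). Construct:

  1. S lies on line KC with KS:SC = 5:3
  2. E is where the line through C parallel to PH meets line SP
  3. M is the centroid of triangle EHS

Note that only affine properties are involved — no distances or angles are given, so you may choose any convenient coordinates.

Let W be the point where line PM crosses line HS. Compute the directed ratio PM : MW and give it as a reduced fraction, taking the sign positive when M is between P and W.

PM:MW = -4

Work in coordinates with P = (0, 0), C = (1, 0), K = (0, 1), H = (-1, -3).
1. S lies on line KC with KS:SC = 5:3 ⇒ S = (5/8, 3/8)
2. E is where the line through C parallel to PH meets line SP ⇒ E = (5/4, 3/4)
3. M is the centroid of triangle EHS ⇒ M = (7/24, -5/8)
line PM meets HS at W = (7/32, -15/32)
M = P + t·(W−P) with t = 4/3, so PM:MW = 4/3:-1/3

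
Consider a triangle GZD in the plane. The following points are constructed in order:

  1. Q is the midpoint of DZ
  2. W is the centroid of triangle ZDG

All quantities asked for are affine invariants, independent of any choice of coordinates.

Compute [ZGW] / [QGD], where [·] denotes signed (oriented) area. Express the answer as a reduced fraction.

[ZGW]:[QGD] = 2/3

Set G = (0, 0), Z = (1, 0), D = (0, 1); any affine frame gives the same invariant.
1. Q is the midpoint of DZ ⇒ Q = (1/2, 1/2)
2. W is the centroid of triangle ZDG ⇒ W = (1/3, 1/3)
2·[ZGW] = -1/3, 2·[QGD] = -1/2
[ZGW]:[QGD] = -1/3:-1/2 = 2/3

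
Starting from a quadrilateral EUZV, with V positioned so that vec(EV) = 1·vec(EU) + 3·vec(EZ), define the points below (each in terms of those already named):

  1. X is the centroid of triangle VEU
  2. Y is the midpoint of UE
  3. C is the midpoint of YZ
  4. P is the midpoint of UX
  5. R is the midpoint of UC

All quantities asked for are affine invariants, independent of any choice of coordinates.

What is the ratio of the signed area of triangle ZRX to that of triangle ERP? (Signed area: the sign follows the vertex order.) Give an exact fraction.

Set E = (0, 0), U = (1, 0), Z = (0, 1), V = (1, 3); any affine frame gives the same invariant.
1. X is the centroid of triangle VEU ⇒ X = (2/3, 1)
2. Y is the midpoint of UE ⇒ Y = (1/2, 0)
3. C is the midpoint of YZ ⇒ C = (1/4, 1/2)
4. P is the midpoint of UX ⇒ P = (5/6, 1/2)
5. R is the midpoint of UC ⇒ R = (5/8, 1/4)
2·[ZRX] = 1/2, 2·[ERP] = 5/48
[ZRX]:[ERP] = 1/2:5/48 = 24/5

[ZRX]:[ERP] = 24/5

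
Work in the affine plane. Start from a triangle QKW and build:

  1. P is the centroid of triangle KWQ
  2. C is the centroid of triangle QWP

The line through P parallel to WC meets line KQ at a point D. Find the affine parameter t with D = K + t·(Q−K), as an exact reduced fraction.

t = 3/5

Choose coordinates Q = (0, 0), K = (1, 0), W = (0, 1).
1. P is the centroid of triangle KWQ ⇒ P = (1/3, 1/3)
2. C is the centroid of triangle QWP ⇒ C = (1/9, 4/9)
through P parallel to WC: direction (1/9, -5/9); meets KQ at D = (2/5, 0)
D = K + t·(Q−K) with t = 3/5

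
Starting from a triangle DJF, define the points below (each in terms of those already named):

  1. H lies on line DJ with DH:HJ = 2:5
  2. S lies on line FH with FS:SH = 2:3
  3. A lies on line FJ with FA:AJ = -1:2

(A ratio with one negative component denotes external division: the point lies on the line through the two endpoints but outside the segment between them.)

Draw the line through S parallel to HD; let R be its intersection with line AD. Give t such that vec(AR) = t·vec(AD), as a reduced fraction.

Work in coordinates with D = (0, 0), J = (1, 0), F = (0, 1).
1. H lies on line DJ with DH:HJ = 2:5 ⇒ H = (2/7, 0)
2. S lies on line FH with FS:SH = 2:3 ⇒ S = (4/35, 3/5)
3. A lies on line FJ with FA:AJ = -1:2 ⇒ A = (-1, 2)
through S parallel to HD: direction (-2/7, 0); meets AD at R = (-3/10, 3/5)
R = A + t·(D−A) with t = 7/10

t = 7/10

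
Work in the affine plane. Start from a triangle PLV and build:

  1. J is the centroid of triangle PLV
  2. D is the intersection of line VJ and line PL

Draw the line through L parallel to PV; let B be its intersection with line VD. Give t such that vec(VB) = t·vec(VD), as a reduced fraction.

t = 2

Assign P = (0, 0), L = (1, 0), V = (0, 1) — the answer is frame-independent, so this choice is without loss of generality.
1. J is the centroid of triangle PLV ⇒ J = (1/3, 1/3)
2. D is the intersection of line VJ and line PL ⇒ D = (1/2, 0)
through L parallel to PV: direction (0, 1); meets VD at B = (1, -1)
B = V + t·(D−V) with t = 2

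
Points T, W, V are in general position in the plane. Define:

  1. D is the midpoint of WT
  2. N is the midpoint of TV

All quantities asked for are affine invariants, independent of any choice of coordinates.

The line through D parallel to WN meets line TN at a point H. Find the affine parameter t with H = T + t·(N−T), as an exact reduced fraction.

t = 1/2

Set T = (0, 0), W = (1, 0), V = (0, 1); any affine frame gives the same invariant.
1. D is the midpoint of WT ⇒ D = (1/2, 0)
2. N is the midpoint of TV ⇒ N = (0, 1/2)
through D parallel to WN: direction (-1, 1/2); meets TN at H = (0, 1/4)
H = T + t·(N−T) with t = 1/2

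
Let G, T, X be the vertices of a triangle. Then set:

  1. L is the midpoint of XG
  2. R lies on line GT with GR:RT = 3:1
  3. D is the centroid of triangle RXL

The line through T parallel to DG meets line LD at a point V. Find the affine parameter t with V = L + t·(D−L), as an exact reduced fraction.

t = 5

Work in coordinates with G = (0, 0), T = (1, 0), X = (0, 1).
1. L is the midpoint of XG ⇒ L = (0, 1/2)
2. R lies on line GT with GR:RT = 3:1 ⇒ R = (3/4, 0)
3. D is the centroid of triangle RXL ⇒ D = (1/4, 1/2)
through T parallel to DG: direction (-1/4, -1/2); meets LD at V = (5/4, 1/2)
V = L + t·(D−L) with t = 5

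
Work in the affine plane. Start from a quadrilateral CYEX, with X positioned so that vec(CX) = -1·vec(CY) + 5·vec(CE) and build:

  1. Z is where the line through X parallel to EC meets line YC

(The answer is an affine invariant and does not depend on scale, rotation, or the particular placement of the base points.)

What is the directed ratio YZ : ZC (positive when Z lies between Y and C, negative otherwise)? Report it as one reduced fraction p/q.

YZ:ZC = -2

Set C = (0, 0), Y = (1, 0), E = (0, 1), X = (-1, 5); any affine frame gives the same invariant.
1. Z is where the line through X parallel to EC meets line YC ⇒ Z = (-1, 0)
Z = Y + t·(C−Y) with t = 2, so YZ:ZC = t:(1−t) = 2:-1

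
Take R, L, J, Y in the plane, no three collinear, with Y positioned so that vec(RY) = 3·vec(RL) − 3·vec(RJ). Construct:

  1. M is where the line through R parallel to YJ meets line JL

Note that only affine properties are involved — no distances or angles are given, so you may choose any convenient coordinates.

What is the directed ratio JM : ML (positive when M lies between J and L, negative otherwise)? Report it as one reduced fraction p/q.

Choose coordinates R = (0, 0), L = (1, 0), J = (0, 1), Y = (3, -3).
1. M is where the line through R parallel to YJ meets line JL ⇒ M = (-3, 4)
M = J + t·(L−J) with t = -3, so JM:ML = t:(1−t) = -3:4

JM:ML = -3/4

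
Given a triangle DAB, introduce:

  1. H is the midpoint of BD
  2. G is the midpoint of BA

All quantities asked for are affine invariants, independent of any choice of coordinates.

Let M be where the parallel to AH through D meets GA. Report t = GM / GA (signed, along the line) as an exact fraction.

t = 3

Work in coordinates with D = (0, 0), A = (1, 0), B = (0, 1).
1. H is the midpoint of BD ⇒ H = (0, 1/2)
2. G is the midpoint of BA ⇒ G = (1/2, 1/2)
through D parallel to AH: direction (-1, 1/2); meets GA at M = (2, -1)
M = G + t·(A−G) with t = 3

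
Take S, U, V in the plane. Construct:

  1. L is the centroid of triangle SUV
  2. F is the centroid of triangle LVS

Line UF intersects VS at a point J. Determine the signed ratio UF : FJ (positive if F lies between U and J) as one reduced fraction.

Set S = (0, 0), U = (1, 0), V = (0, 1); any affine frame gives the same invariant.
1. L is the centroid of triangle SUV ⇒ L = (1/3, 1/3)
2. F is the centroid of triangle LVS ⇒ F = (1/9, 4/9)
line UF meets VS at J = (0, 1/2)
F = U + t·(J−U) with t = 8/9, so UF:FJ = 8/9:1/9

UF:FJ = 8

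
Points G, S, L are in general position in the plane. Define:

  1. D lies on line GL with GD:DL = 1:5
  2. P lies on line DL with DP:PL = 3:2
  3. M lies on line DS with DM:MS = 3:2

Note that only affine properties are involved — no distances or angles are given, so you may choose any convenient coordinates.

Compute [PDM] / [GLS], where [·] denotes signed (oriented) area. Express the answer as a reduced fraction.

[PDM]:[GLS] = -3/10

Work in coordinates with G = (0, 0), S = (1, 0), L = (0, 1).
1. D lies on line GL with GD:DL = 1:5 ⇒ D = (0, 1/6)
2. P lies on line DL with DP:PL = 3:2 ⇒ P = (0, 2/3)
3. M lies on line DS with DM:MS = 3:2 ⇒ M = (3/5, 1/15)
2·[PDM] = 3/10, 2·[GLS] = -1
[PDM]:[GLS] = 3/10:-1 = -3/10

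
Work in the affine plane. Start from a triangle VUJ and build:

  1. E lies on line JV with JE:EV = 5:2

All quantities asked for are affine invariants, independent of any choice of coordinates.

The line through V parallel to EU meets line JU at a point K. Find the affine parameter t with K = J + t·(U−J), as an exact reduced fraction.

Choose coordinates V = (0, 0), U = (1, 0), J = (0, 1).
1. E lies on line JV with JE:EV = 5:2 ⇒ E = (0, 2/7)
through V parallel to EU: direction (1, -2/7); meets JU at K = (7/5, -2/5)
K = J + t·(U−J) with t = 7/5

t = 7/5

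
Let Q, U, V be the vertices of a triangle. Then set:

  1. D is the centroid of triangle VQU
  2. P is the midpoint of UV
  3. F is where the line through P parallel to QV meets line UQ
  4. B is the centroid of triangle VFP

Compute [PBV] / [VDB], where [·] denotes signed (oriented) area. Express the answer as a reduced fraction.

[PBV]:[VDB] = -3/2

Assign Q = (0, 0), U = (1, 0), V = (0, 1) — the answer is frame-independent, so this choice is without loss of generality.
1. D is the centroid of triangle VQU ⇒ D = (1/3, 1/3)
2. P is the midpoint of UV ⇒ P = (1/2, 1/2)
3. F is where the line through P parallel to QV meets line UQ ⇒ F = (1/2, 0)
4. B is the centroid of triangle VFP ⇒ B = (1/3, 1/2)
2·[PBV] = -1/12, 2·[VDB] = 1/18
[PBV]:[VDB] = -1/12:1/18 = -3/2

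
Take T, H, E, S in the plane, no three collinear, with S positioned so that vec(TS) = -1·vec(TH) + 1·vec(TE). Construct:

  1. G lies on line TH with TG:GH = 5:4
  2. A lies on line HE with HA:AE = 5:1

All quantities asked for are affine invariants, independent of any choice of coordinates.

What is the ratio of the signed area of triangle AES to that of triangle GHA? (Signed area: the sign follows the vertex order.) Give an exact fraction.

Work in coordinates with T = (0, 0), H = (1, 0), E = (0, 1), S = (-1, 1).
1. G lies on line TH with TG:GH = 5:4 ⇒ G = (5/9, 0)
2. A lies on line HE with HA:AE = 5:1 ⇒ A = (1/6, 5/6)
2·[AES] = 1/6, 2·[GHA] = 10/27
[AES]:[GHA] = 1/6:10/27 = 9/20

[AES]:[GHA] = 9/20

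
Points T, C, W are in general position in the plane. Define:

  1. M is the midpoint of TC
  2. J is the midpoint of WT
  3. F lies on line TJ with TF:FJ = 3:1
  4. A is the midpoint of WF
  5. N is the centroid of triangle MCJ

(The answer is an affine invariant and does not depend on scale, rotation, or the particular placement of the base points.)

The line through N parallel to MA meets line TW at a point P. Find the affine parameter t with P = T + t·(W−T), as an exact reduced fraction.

Assign T = (0, 0), C = (1, 0), W = (0, 1) — the answer is frame-independent, so this choice is without loss of generality.
1. M is the midpoint of TC ⇒ M = (1/2, 0)
2. J is the midpoint of WT ⇒ J = (0, 1/2)
3. F lies on line TJ with TF:FJ = 3:1 ⇒ F = (0, 3/8)
4. A is the midpoint of WF ⇒ A = (0, 11/16)
5. N is the centroid of triangle MCJ ⇒ N = (1/2, 1/6)
through N parallel to MA: direction (-1/2, 11/16); meets TW at P = (0, 41/48)
P = T + t·(W−T) with t = 41/48

t = 41/48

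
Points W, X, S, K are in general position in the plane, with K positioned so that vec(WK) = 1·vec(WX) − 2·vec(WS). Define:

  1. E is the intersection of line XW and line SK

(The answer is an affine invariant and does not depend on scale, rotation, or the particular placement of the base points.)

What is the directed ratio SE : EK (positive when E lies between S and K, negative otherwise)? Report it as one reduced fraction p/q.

Assign W = (0, 0), X = (1, 0), S = (0, 1), K = (1, -2) — the answer is frame-independent, so this choice is without loss of generality.
1. E is the intersection of line XW and line SK ⇒ E = (1/3, 0)
E = S + t·(K−S) with t = 1/3, so SE:EK = t:(1−t) = 1/3:2/3

SE:EK = 1/2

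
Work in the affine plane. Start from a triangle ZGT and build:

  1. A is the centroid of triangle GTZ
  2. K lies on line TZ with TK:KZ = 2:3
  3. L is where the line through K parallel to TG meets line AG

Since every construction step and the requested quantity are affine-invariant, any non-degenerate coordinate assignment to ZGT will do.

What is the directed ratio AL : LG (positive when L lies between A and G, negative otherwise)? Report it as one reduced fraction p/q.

Work in coordinates with Z = (0, 0), G = (1, 0), T = (0, 1).
1. A is the centroid of triangle GTZ ⇒ A = (1/3, 1/3)
2. K lies on line TZ with TK:KZ = 2:3 ⇒ K = (0, 3/5)
3. L is where the line through K parallel to TG meets line AG ⇒ L = (1/5, 2/5)
L = A + t·(G−A) with t = -1/5, so AL:LG = t:(1−t) = -1/5:6/5

AL:LG = -1/6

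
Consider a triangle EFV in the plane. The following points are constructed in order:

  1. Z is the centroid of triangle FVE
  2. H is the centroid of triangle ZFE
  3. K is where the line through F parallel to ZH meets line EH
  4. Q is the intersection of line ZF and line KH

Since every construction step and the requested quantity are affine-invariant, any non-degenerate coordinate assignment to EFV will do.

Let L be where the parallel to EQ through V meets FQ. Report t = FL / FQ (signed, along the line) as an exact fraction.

t = 5

Assign E = (0, 0), F = (1, 0), V = (0, 1) — the answer is frame-independent, so this choice is without loss of generality.
1. Z is the centroid of triangle FVE ⇒ Z = (1/3, 1/3)
2. H is the centroid of triangle ZFE ⇒ H = (4/9, 1/9)
3. K is where the line through F parallel to ZH meets line EH ⇒ K = (8/9, 2/9)
4. Q is the intersection of line ZF and line KH ⇒ Q = (2/3, 1/6)
through V parallel to EQ: direction (2/3, 1/6); meets FQ at L = (-2/3, 5/6)
L = F + t·(Q−F) with t = 5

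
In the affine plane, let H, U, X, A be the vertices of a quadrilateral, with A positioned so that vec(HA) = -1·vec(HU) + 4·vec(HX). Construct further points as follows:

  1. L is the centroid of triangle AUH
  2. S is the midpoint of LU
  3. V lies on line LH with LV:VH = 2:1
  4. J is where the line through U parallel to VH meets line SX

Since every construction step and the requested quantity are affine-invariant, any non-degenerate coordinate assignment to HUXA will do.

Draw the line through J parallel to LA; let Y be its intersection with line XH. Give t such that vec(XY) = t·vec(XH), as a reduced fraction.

Set H = (0, 0), U = (1, 0), X = (0, 1), A = (-1, 4); any affine frame gives the same invariant.
1. L is the centroid of triangle AUH ⇒ L = (0, 4/3)
2. S is the midpoint of LU ⇒ S = (1/2, 2/3)
3. V lies on line LH with LV:VH = 2:1 ⇒ V = (0, 4/9)
4. J is where the line through U parallel to VH meets line SX ⇒ J = (1, 1/3)
through J parallel to LA: direction (-1, 8/3); meets XH at Y = (0, 3)
Y = X + t·(H−X) with t = -2

t = -2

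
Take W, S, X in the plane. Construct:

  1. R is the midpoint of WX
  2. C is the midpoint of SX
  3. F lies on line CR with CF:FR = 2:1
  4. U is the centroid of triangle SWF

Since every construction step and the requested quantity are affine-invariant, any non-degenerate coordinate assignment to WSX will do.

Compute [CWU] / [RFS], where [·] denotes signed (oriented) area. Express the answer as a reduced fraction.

[CWU]:[RFS] = -4/3

Work in coordinates with W = (0, 0), S = (1, 0), X = (0, 1).
1. R is the midpoint of WX ⇒ R = (0, 1/2)
2. C is the midpoint of SX ⇒ C = (1/2, 1/2)
3. F lies on line CR with CF:FR = 2:1 ⇒ F = (1/6, 1/2)
4. U is the centroid of triangle SWF ⇒ U = (7/18, 1/6)
2·[CWU] = 1/9, 2·[RFS] = -1/12
[CWU]:[RFS] = 1/9:-1/12 = -4/3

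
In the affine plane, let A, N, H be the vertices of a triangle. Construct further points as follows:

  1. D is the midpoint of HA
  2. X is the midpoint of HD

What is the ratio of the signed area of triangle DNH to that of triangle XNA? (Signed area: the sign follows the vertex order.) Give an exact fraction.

[DNH]:[XNA] = -2/3

Set A = (0, 0), N = (1, 0), H = (0, 1); any affine frame gives the same invariant.
1. D is the midpoint of HA ⇒ D = (0, 1/2)
2. X is the midpoint of HD ⇒ X = (0, 3/4)
2·[DNH] = 1/2, 2·[XNA] = -3/4
[DNH]:[XNA] = 1/2:-3/4 = -2/3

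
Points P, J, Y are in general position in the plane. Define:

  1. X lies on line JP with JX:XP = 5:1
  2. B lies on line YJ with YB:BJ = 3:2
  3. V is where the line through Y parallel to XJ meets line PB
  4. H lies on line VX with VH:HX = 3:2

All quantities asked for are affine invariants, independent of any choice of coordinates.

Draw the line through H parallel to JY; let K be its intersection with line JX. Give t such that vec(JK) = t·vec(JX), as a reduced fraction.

Work in coordinates with P = (0, 0), J = (1, 0), Y = (0, 1).
1. X lies on line JP with JX:XP = 5:1 ⇒ X = (1/6, 0)
2. B lies on line YJ with YB:BJ = 3:2 ⇒ B = (3/5, 2/5)
3. V is where the line through Y parallel to XJ meets line PB ⇒ V = (3/2, 1)
4. H lies on line VX with VH:HX = 3:2 ⇒ H = (7/10, 2/5)
through H parallel to JY: direction (-1, 1); meets JX at K = (11/10, 0)
K = J + t·(X−J) with t = -3/25

t = -3/25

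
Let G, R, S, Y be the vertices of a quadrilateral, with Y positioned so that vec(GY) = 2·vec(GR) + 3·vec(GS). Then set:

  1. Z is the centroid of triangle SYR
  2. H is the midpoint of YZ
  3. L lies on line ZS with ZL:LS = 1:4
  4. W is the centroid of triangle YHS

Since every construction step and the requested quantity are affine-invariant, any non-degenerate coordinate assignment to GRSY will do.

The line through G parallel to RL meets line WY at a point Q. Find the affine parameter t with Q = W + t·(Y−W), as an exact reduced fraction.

t = -85/56

Set G = (0, 0), R = (1, 0), S = (0, 1), Y = (2, 3); any affine frame gives the same invariant.
1. Z is the centroid of triangle SYR ⇒ Z = (1, 4/3)
2. H is the midpoint of YZ ⇒ H = (3/2, 13/6)
3. L lies on line ZS with ZL:LS = 1:4 ⇒ L = (4/5, 19/15)
4. W is the centroid of triangle YHS ⇒ W = (7/6, 37/18)
through G parallel to RL: direction (-1/5, 19/15); meets WY at Q = (-11/112, 209/336)
Q = W + t·(Y−W) with t = -85/56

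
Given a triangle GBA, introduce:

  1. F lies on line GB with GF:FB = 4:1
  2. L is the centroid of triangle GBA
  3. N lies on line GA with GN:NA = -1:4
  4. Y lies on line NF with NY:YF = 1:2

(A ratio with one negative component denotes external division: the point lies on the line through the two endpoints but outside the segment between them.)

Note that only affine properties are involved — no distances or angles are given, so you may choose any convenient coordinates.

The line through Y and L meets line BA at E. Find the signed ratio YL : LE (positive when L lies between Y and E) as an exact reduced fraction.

Assign G = (0, 0), B = (1, 0), A = (0, 1) — the answer is frame-independent, so this choice is without loss of generality.
1. F lies on line GB with GF:FB = 4:1 ⇒ F = (4/5, 0)
2. L is the centroid of triangle GBA ⇒ L = (1/3, 1/3)
3. N lies on line GA with GN:NA = -1:4 ⇒ N = (0, -1/3)
4. Y lies on line NF with NY:YF = 1:2 ⇒ Y = (4/15, -2/9)
line YL meets BA at E = (31/84, 53/84)
L = Y + t·(E−Y) with t = 28/43, so YL:LE = 28/43:15/43

YL:LE = 28/15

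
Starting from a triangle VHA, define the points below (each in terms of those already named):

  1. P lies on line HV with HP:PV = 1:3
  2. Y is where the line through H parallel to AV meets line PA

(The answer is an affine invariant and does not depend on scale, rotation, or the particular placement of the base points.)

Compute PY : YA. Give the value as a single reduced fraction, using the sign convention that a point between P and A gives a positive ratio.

PY:YA = -1/4

Assign V = (0, 0), H = (1, 0), A = (0, 1) — the answer is frame-independent, so this choice is without loss of generality.
1. P lies on line HV with HP:PV = 1:3 ⇒ P = (3/4, 0)
2. Y is where the line through H parallel to AV meets line PA ⇒ Y = (1, -1/3)
Y = P + t·(A−P) with t = -1/3, so PY:YA = t:(1−t) = -1/3:4/3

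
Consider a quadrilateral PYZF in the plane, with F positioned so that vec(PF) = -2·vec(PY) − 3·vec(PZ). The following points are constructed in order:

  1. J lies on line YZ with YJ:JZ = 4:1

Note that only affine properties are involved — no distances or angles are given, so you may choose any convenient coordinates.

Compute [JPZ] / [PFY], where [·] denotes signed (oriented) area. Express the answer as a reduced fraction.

Assign P = (0, 0), Y = (1, 0), Z = (0, 1), F = (-2, -3) — the answer is frame-independent, so this choice is without loss of generality.
1. J lies on line YZ with YJ:JZ = 4:1 ⇒ J = (1/5, 4/5)
2·[JPZ] = -1/5, 2·[PFY] = 3
[JPZ]:[PFY] = -1/5:3 = -1/15

[JPZ]:[PFY] = -1/15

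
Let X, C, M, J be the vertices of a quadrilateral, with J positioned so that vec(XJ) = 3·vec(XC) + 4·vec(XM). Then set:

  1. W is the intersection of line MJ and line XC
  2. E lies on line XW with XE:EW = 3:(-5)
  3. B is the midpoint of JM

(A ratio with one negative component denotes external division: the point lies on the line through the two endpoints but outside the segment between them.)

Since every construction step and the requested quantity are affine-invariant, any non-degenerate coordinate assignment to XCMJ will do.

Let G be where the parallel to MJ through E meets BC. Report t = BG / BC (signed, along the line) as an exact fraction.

t = 5/4

Work in coordinates with X = (0, 0), C = (1, 0), M = (0, 1), J = (3, 4).
1. W is the intersection of line MJ and line XC ⇒ W = (-1, 0)
2. E lies on line XW with XE:EW = 3:(-5) ⇒ E = (3/2, 0)
3. B is the midpoint of JM ⇒ B = (3/2, 5/2)
through E parallel to MJ: direction (3, 3); meets BC at G = (7/8, -5/8)
G = B + t·(C−B) with t = 5/4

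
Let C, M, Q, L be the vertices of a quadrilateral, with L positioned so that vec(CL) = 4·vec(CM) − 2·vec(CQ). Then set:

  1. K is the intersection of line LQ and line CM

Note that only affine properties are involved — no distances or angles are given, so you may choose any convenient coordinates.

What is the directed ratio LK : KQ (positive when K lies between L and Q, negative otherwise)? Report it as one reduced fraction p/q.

Set C = (0, 0), M = (1, 0), Q = (0, 1), L = (4, -2); any affine frame gives the same invariant.
1. K is the intersection of line LQ and line CM ⇒ K = (4/3, 0)
K = L + t·(Q−L) with t = 2/3, so LK:KQ = t:(1−t) = 2/3:1/3

LK:KQ = 2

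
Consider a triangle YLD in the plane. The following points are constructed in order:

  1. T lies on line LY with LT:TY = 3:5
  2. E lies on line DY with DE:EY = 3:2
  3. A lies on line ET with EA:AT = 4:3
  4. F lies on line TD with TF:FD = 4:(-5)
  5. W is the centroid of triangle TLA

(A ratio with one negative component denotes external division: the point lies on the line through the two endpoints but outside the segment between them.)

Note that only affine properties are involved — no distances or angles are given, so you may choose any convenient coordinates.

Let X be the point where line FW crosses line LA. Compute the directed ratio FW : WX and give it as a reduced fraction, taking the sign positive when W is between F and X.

FW:WX = 102

Choose coordinates Y = (0, 0), L = (1, 0), D = (0, 1).
1. T lies on line LY with LT:TY = 3:5 ⇒ T = (5/8, 0)
2. E lies on line DY with DE:EY = 3:2 ⇒ E = (0, 2/5)
3. A lies on line ET with EA:AT = 4:3 ⇒ A = (5/14, 6/35)
4. F lies on line TD with TF:FD = 4:(-5) ⇒ F = (25/8, -4)
5. W is the centroid of triangle TLA ⇒ W = (37/56, 2/35)
line FW meets LA at X = (303/476, 173/1785)
W = F + t·(X−F) with t = 102/103, so FW:WX = 102/103:1/103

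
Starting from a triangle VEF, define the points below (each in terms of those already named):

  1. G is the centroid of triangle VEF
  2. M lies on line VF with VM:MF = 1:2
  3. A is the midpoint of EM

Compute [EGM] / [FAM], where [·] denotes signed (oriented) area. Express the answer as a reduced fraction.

Assign V = (0, 0), E = (1, 0), F = (0, 1) — the answer is frame-independent, so this choice is without loss of generality.
1. G is the centroid of triangle VEF ⇒ G = (1/3, 1/3)
2. M lies on line VF with VM:MF = 1:2 ⇒ M = (0, 1/3)
3. A is the midpoint of EM ⇒ A = (1/2, 1/6)
2·[EGM] = 1/9, 2·[FAM] = -1/3
[EGM]:[FAM] = 1/9:-1/3 = -1/3

[EGM]:[FAM] = -1/3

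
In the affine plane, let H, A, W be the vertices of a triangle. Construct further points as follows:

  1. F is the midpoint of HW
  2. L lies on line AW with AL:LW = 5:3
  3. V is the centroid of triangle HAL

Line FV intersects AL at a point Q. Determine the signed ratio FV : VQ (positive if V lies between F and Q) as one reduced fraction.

Choose coordinates H = (0, 0), A = (1, 0), W = (0, 1).
1. F is the midpoint of HW ⇒ F = (0, 1/2)
2. L lies on line AW with AL:LW = 5:3 ⇒ L = (3/8, 5/8)
3. V is the centroid of triangle HAL ⇒ V = (11/24, 5/24)
line FV meets AL at Q = (11/8, -3/8)
V = F + t·(Q−F) with t = 1/3, so FV:VQ = 1/3:2/3

FV:VQ = 1/2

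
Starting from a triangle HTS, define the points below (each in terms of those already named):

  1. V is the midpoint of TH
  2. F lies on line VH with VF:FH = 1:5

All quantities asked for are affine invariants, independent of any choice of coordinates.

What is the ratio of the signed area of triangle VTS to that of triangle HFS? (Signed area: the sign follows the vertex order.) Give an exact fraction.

Choose coordinates H = (0, 0), T = (1, 0), S = (0, 1).
1. V is the midpoint of TH ⇒ V = (1/2, 0)
2. F lies on line VH with VF:FH = 1:5 ⇒ F = (5/12, 0)
2·[VTS] = 1/2, 2·[HFS] = 5/12
[VTS]:[HFS] = 1/2:5/12 = 6/5

[VTS]:[HFS] = 6/5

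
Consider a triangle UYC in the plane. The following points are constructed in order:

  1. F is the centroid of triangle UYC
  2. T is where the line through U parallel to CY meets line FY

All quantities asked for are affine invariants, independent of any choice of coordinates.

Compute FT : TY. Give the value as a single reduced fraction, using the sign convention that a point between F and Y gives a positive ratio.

FT:TY = -2/3

Assign U = (0, 0), Y = (1, 0), C = (0, 1) — the answer is frame-independent, so this choice is without loss of generality.
1. F is the centroid of triangle UYC ⇒ F = (1/3, 1/3)
2. T is where the line through U parallel to CY meets line FY ⇒ T = (-1, 1)
T = F + t·(Y−F) with t = -2, so FT:TY = t:(1−t) = -2:3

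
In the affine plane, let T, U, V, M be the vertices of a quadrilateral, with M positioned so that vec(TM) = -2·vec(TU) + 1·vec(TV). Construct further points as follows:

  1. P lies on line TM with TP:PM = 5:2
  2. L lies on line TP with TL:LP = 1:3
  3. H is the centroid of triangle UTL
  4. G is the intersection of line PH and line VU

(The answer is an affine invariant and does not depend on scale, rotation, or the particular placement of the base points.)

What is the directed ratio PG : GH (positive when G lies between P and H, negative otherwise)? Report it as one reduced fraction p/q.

PG:GH = -144/61

Assign T = (0, 0), U = (1, 0), V = (0, 1), M = (-2, 1) — the answer is frame-independent, so this choice is without loss of generality.
1. P lies on line TM with TP:PM = 5:2 ⇒ P = (-10/7, 5/7)
2. L lies on line TP with TL:LP = 1:3 ⇒ L = (-5/14, 5/28)
3. H is the centroid of triangle UTL ⇒ H = (3/14, 5/84)
4. G is the intersection of line PH and line VU ⇒ G = (118/83, -35/83)
G = P + t·(H−P) with t = 144/83, so PG:GH = t:(1−t) = 144/83:-61/83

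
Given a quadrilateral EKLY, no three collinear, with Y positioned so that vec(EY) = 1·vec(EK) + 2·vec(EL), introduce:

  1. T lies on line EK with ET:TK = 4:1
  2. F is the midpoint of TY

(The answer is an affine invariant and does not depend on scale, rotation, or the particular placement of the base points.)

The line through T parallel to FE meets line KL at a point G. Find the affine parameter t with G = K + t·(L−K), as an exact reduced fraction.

t = 2/19

Work in coordinates with E = (0, 0), K = (1, 0), L = (0, 1), Y = (1, 2).
1. T lies on line EK with ET:TK = 4:1 ⇒ T = (4/5, 0)
2. F is the midpoint of TY ⇒ F = (9/10, 1)
through T parallel to FE: direction (-9/10, -1); meets KL at G = (17/19, 2/19)
G = K + t·(L−K) with t = 2/19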